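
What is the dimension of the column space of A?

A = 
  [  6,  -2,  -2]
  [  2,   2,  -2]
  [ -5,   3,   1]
Row reduce:
R2 → R2 - (1/3)·R1
R3 → R3 + (5/6)·R1
R3 → R3 - (1/2)·R2
REF = 
  [   6,   -2,   -2]
  [   0,  8/3, -4/3]
  [   0,    0,    0]
Pivot columns: 1, 2 → 2 pivots.
dim(Col(A)) = number of pivot columns = 2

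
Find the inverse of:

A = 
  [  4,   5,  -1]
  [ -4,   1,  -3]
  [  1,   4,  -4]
det(A) = (4)·((1)(-4) - (-3)(4)) - (5)·((-4)(-4) - (-3)(1)) + (-1)·((-4)(4) - (1)(1))
  = (4)(8) - (5)(19) + (-1)(-17)
  = -46
det(A) = -46 ≠ 0, so A is invertible.

Cofactors Cᵢⱼ = (-1)ⁱ⁺ʲ·Mᵢⱼ:
C = 
  [  8, -19, -17]
  [ 16, -15, -11]
  [-14,  16,  24]

adj(A) = Cᵀ:
adj(A) = 
  [  8,  16, -14]
  [-19, -15,  16]
  [-17, -11,  24]

A⁻¹ = (-1/46) · adj(A):
A⁻¹ = 
  [ -4/23,  -8/23,   7/23]
  [ 19/46,  15/46,  -8/23]
  [ 17/46,  11/46, -12/23]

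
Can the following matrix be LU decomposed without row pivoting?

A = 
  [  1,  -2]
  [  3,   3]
Yes.
A[1,1] = 1 ≠ 0, so Gaussian elimination proceeds without a row swap: multiplier ℓ₂₁ = (3)/(1) = 3, and U[2,2] = 3 - (3)(-2) = 9.
L = 
  [  1,   0]
  [  3,   1]
U = 
  [  1,  -2]
  [  0,   9]
Check row 2 of LU: [(3)(1), (3)(-2) + 9] = [3, 3] = row 2 of A ✓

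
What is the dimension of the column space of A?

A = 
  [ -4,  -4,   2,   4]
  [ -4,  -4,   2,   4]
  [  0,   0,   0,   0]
dim(Col(A)) = 1

Row reduce:
R2 → R2 - (1)·R1
REF = 
  [ -4,  -4,   2,   4]
  [  0,   0,   0,   0]
  [  0,   0,   0,   0]
Pivot columns: 1 → 1 pivot.
dim(Col(A)) = number of pivot columns = 1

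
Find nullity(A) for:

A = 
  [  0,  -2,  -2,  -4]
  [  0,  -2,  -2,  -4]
nullity(A) = 3

Row reduce:
R2 → R2 - (1)·R1
REF = 
  [  0,  -2,  -2,  -4]
  [  0,   0,   0,   0]
Pivot columns: 2 → 1 pivot.
rank(A) = 1, so nullity(A) = 4 - 1 = 3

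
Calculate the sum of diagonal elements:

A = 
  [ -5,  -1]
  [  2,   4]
-1

tr(A) = -5 + 4 = -1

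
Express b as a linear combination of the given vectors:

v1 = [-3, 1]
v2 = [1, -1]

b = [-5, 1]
c1 = 2, c2 = 1

b = 2·v1 + 1·v2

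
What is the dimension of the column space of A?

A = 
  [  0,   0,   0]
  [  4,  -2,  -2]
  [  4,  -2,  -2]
Row reduce:
Swap R1 ↔ R2
R3 → R3 - (1)·R1
REF = 
  [  4,  -2,  -2]
  [  0,   0,   0]
  [  0,   0,   0]
Pivot columns: 1 → 1 pivot.
dim(Col(A)) = number of pivot columns = 1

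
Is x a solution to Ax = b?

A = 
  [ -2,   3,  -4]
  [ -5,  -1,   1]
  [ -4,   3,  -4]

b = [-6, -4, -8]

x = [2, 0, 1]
No

Ax = [-8, -9, -12] ≠ b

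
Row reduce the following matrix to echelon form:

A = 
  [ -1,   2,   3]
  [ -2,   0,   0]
Row operations:
R2 → R2 - (2)·R1

Resulting echelon form:
REF = 
  [ -1,   2,   3]
  [  0,  -4,  -6]

Rank = 2 (number of non-zero pivot rows).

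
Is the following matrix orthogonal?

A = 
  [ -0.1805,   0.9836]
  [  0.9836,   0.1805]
Yes

AᵀA = 
  [  1,   0]
  [  0,   1]
≈ I (equal to I up to the 4-dp rounding of the entries)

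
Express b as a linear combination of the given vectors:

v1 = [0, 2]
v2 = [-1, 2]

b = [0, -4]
c1 = -2, c2 = 0

b = -2·v1 + 0·v2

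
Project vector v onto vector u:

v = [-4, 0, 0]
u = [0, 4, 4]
v·u = (-4)(0) + (0)(4) + (0)(4) = 0
u·u = (0)² + (4)² + (4)² = 32
proj_u(v) = (v·u / u·u) × u = (0/32) × u = (0) × u

proj_u(v) = [0, 0, 0]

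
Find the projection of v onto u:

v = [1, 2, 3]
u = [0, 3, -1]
v·u = (1)(0) + (2)(3) + (3)(-1) = 3
u·u = (0)² + (3)² + (-1)² = 10
proj_u(v) = (v·u / u·u) × u = (3/10) × u

proj_u(v) = [0, 9/10, -3/10]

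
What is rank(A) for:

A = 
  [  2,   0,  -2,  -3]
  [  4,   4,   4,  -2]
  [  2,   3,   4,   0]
Row reduce:
R2 → R2 - (2)·R1
R3 → R3 - (1)·R1
R3 → R3 - (3/4)·R2
REF = 
  [  2,   0,  -2,  -3]
  [  0,   4,   8,   4]
  [  0,   0,   0,   0]
Pivot columns: 1, 2 → 2 pivots.

rank(A) = 2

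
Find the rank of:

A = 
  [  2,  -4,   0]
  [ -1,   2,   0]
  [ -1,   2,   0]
rank(A) = 1

Row reduce:
R2 → R2 + (1/2)·R1
R3 → R3 + (1/2)·R1
REF = 
  [  2,  -4,   0]
  [  0,   0,   0]
  [  0,   0,   0]
Pivot columns: 1 → 1 pivot.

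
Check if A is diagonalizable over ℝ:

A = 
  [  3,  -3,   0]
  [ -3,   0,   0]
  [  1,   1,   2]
Yes

Characteristic polynomial: det(λI - A) = λ³ - 5λ² - 3λ + 18
Testing integer divisors of the constant term: p(2) = 0, so (λ - 2) is a factor:
p(λ) = (λ - 2)(λ² - 3λ - 9)
λ² - 3λ - 9 = 0  ⇒  λ = (3 ± √((-3)² - 4·(-9)))/2 = (3 ± √(45))/2
  = (3 + 3√5)/2,  (3 - 3√5)/2
Eigenvalues: 2, (3 + 3√5)/2, (3 - 3√5)/2  (≈ 2, 4.854, -1.854)
The two irrational eigenvalues are distinct (simple), so each has alg. mult. = geom. mult. = 1.
λ=2: alg. mult. = 1, geom. mult. = 3 - rank(A - (2)I) = 3 - 2 = 1
Sum of geometric multiplicities equals n, so A has n independent eigenvectors.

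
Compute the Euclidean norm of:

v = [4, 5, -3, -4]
8.124

||v||₂ = √((4)² + (5)² + (-3)² + (-4)²) = √66 = 8.124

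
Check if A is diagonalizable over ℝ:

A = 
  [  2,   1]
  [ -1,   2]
No

tr(A) = 4, det(A) = 5
Characteristic polynomial: λ² - tr(A)λ + det(A) = λ² - 4λ + 5
λ² - 4λ + 5 = 0  ⇒  λ = (4 ± √((-4)² - 4·(5)))/2 = (4 ± √(-4))/2
  = 2 + i,  2 - i
Eigenvalues: 2 + i, 2 - i  (≈ 2 + 1i, 2 - 1i)
Has complex eigenvalues (not diagonalizable over ℝ).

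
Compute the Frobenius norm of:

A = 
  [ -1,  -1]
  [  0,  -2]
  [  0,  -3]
||A||_F = 3.873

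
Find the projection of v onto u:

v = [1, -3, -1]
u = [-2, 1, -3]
v·u = (1)(-2) + (-3)(1) + (-1)(-3) = -2
u·u = (-2)² + (1)² + (-3)² = 14
proj_u(v) = (v·u / u·u) × u = (-2/14) × u = (-1/7) × u

proj_u(v) = [2/7, -1/7, 3/7]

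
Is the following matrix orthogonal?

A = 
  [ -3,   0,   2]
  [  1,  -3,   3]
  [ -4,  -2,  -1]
No

AᵀA = 
  [ 26,   5,   1]
  [  5,  13,  -7]
  [  1,  -7,  14]
≠ I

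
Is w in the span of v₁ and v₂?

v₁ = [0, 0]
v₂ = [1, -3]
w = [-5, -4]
No

Form the augmented matrix and row-reduce:
[v₁|v₂|w] = 
  [  0,   1,  -5]
  [  0,  -3,  -4]
R2 → R2 + (3)·R1
REF = 
  [  0,   1,  -5]
  [  0,   0, -19]

Row 2 reads [0 0 | -19], i.e. 0 = -19, so the system is inconsistent and w ∉ span{v₁, v₂}.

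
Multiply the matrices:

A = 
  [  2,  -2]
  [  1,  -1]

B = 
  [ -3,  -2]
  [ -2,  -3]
A is 2×2 and B is 2×2, so AB is 2×2. Each entry is (row of A)·(column of B):
AB[1,1] = (2)(-3) + (-2)(-2) = -2
AB[1,2] = (2)(-2) + (-2)(-3) = 2
AB[2,1] = (1)(-3) + (-1)(-2) = -1
AB[2,2] = (1)(-2) + (-1)(-3) = 1

AB = 
  [ -2,   2]
  [ -1,   1]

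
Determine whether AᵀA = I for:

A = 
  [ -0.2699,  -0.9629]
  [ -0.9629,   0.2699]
Yes

AᵀA = 
  [  1,   0]
  [  0,   1]
≈ I (equal to I up to the 4-dp rounding of the entries)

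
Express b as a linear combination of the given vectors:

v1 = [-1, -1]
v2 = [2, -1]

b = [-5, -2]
c1 = 3, c2 = -1

b = 3·v1 + -1·v2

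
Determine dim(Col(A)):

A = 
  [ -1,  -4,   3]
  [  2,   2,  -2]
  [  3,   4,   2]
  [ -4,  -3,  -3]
dim(Col(A)) = 3

Row reduce:
R2 → R2 + (2)·R1
R3 → R3 + (3)·R1
R4 → R4 - (4)·R1
R3 → R3 - (4/3)·R2
R4 → R4 + (13/6)·R2
R4 → R4 + (19/17)·R3
REF = 
  [  -1,   -4,    3]
  [   0,   -6,    4]
  [   0,    0, 17/3]
  [   0,    0,    0]
Pivot columns: 1, 2, 3 → 3 pivots.
dim(Col(A)) = number of pivot columns = 3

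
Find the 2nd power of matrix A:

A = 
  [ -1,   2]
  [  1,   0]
A² = A·A:
A²[1,1] = (-1)(-1) + (2)(1) = 3
A²[1,2] = (-1)(2) + (2)(0) = -2
A²[2,1] = (1)(-1) + (0)(1) = -1
A²[2,2] = (1)(2) + (0)(0) = 2
A² = 
  [  3,  -2]
  [ -1,   2]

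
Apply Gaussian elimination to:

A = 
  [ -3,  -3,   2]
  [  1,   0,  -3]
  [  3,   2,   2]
Row operations:
R2 → R2 + (1/3)·R1
R3 → R3 + (1)·R1
R3 → R3 - (1)·R2

Resulting echelon form:
REF = 
  [  -3,   -3,    2]
  [   0,   -1, -7/3]
  [   0,    0, 19/3]

Rank = 3 (number of non-zero pivot rows).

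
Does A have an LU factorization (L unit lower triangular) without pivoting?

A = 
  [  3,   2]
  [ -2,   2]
Yes.
A[1,1] = 3 ≠ 0, so Gaussian elimination proceeds without a row swap: multiplier ℓ₂₁ = (-2)/(3) = -2/3, and U[2,2] = 2 - (-2/3)(2) = 10/3.
L = 
  [   1,    0]
  [-2/3,    1]
U = 
  [   3,    2]
  [   0, 10/3]
Check row 2 of LU: [(-2/3)(3), (-2/3)(2) + (10/3)] = [-2, 2] = row 2 of A ✓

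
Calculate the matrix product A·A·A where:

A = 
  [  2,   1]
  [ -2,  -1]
A² = A·A:
A²[1,1] = (2)(2) + (1)(-2) = 2
A²[1,2] = (2)(1) + (1)(-1) = 1
A²[2,1] = (-2)(2) + (-1)(-2) = -2
A²[2,2] = (-2)(1) + (-1)(-1) = -1
A² = 
  [  2,   1]
  [ -2,  -1]

A^3 = A^2·A:
A^3[1,1] = (2)(2) + (1)(-2) = 2
A^3[1,2] = (2)(1) + (1)(-1) = 1
A^3[2,1] = (-2)(2) + (-1)(-2) = -2
A^3[2,2] = (-2)(1) + (-1)(-1) = -1
A^3 = 
  [  2,   1]
  [ -2,  -1]

Therefore
A^3 = 
  [  2,   1]
  [ -2,  -1]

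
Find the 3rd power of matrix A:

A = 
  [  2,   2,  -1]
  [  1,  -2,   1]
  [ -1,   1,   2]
A² = A·A:
A²[1,1] = (2)(2) + (2)(1) + (-1)(-1) = 7
A²[1,2] = (2)(2) + (2)(-2) + (-1)(1) = -1
A²[1,3] = (2)(-1) + (2)(1) + (-1)(2) = -2
A²[2,1] = (1)(2) + (-2)(1) + (1)(-1) = -1
A²[2,2] = (1)(2) + (-2)(-2) + (1)(1) = 7
A²[2,3] = (1)(-1) + (-2)(1) + (1)(2) = -1
A²[3,1] = (-1)(2) + (1)(1) + (2)(-1) = -3
A²[3,2] = (-1)(2) + (1)(-2) + (2)(1) = -2
A²[3,3] = (-1)(-1) + (1)(1) + (2)(2) = 6
A² = 
  [  7,  -1,  -2]
  [ -1,   7,  -1]
  [ -3,  -2,   6]

A^3 = A^2·A:
A^3[1,1] = (7)(2) + (-1)(1) + (-2)(-1) = 15
A^3[1,2] = (7)(2) + (-1)(-2) + (-2)(1) = 14
A^3[1,3] = (7)(-1) + (-1)(1) + (-2)(2) = -12
A^3[2,1] = (-1)(2) + (7)(1) + (-1)(-1) = 6
A^3[2,2] = (-1)(2) + (7)(-2) + (-1)(1) = -17
A^3[2,3] = (-1)(-1) + (7)(1) + (-1)(2) = 6
A^3[3,1] = (-3)(2) + (-2)(1) + (6)(-1) = -14
A^3[3,2] = (-3)(2) + (-2)(-2) + (6)(1) = 4
A^3[3,3] = (-3)(-1) + (-2)(1) + (6)(2) = 13
A^3 = 
  [ 15,  14, -12]
  [  6, -17,   6]
  [-14,   4,  13]

Therefore
A^3 = 
  [ 15,  14, -12]
  [  6, -17,   6]
  [-14,   4,  13]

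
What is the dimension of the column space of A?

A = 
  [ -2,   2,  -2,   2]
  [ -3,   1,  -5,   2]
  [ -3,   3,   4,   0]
dim(Col(A)) = 3

Row reduce:
R2 → R2 - (3/2)·R1
R3 → R3 - (3/2)·R1
REF = 
  [ -2,   2,  -2,   2]
  [  0,  -2,  -2,  -1]
  [  0,   0,   7,  -3]
Pivot columns: 1, 2, 3 → 3 pivots.
dim(Col(A)) = number of pivot columns = 3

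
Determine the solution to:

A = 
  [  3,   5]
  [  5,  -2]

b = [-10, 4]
Row reduce the augmented matrix [A|b]:
R2 → R2 - (5/3)·R1
REF = 
  [    3,     5,   -10]
  [    0, -31/3,  62/3]

Back-substitution:
x₂ = (62/3) / (-31/3) = -2
x₁ = (-10 - (5)(-2)) / 3 = 0

x = [0, -2]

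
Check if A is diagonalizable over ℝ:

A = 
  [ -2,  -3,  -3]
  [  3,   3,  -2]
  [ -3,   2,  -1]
No

Characteristic polynomial: det(λI - A) = λ³ - 3λ + 74
By the rational root theorem any rational root is an integer dividing 74; none of those is a root, so p(λ) has no rational roots and hence (being an irreducible cubic) no repeated roots.
Discriminant of the cubic: Δ = -147744
Δ < 0 ⇒ one real eigenvalue and a complex-conjugate pair: λ ≈ -4.436, 2.218 + 3.429i, 2.218 - 3.429i
Has complex eigenvalues (not diagonalizable over ℝ).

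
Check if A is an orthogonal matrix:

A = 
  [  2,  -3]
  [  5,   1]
No

AᵀA = 
  [ 29,  -1]
  [ -1,  10]
≠ I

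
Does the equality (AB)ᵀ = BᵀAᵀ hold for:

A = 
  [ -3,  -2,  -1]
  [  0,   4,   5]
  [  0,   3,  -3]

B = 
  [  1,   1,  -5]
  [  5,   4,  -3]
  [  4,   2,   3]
Yes

(AB)ᵀ = 
  [-17,  40,   3]
  [-13,  26,   6]
  [ 18,   3, -18]

BᵀAᵀ = 
  [-17,  40,   3]
  [-13,  26,   6]
  [ 18,   3, -18]

Both sides are equal — this is the standard identity (AB)ᵀ = BᵀAᵀ, which holds for all A, B.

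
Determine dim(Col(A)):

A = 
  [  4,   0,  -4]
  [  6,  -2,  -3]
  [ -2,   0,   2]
dim(Col(A)) = 2

Row reduce:
R2 → R2 - (3/2)·R1
R3 → R3 + (1/2)·R1
REF = 
  [  4,   0,  -4]
  [  0,  -2,   3]
  [  0,   0,   0]
Pivot columns: 1, 2 → 2 pivots.
dim(Col(A)) = number of pivot columns = 2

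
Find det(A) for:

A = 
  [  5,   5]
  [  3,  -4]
-35

For a 2×2 matrix, det = ad - bc = (5)(-4) - (5)(3) = -35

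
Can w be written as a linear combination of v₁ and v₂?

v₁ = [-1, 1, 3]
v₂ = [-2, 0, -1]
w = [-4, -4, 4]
No

Form the augmented matrix and row-reduce:
[v₁|v₂|w] = 
  [ -1,  -2,  -4]
  [  1,   0,  -4]
  [  3,  -1,   4]
R2 → R2 + (1)·R1
R3 → R3 + (3)·R1
R3 → R3 - (7/2)·R2
REF = 
  [ -1,  -2,  -4]
  [  0,  -2,  -8]
  [  0,   0,  20]

Row 3 reads [0 0 | 20], i.e. 0 = 20, so the system is inconsistent and w ∉ span{v₁, v₂}.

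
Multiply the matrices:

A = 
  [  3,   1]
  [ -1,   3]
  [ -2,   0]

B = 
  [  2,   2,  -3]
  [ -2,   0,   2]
A is 3×2 and B is 2×3, so AB is 3×3. Each entry is (row of A)·(column of B):
AB[1,1] = (3)(2) + (1)(-2) = 4
AB[1,2] = (3)(2) + (1)(0) = 6
AB[1,3] = (3)(-3) + (1)(2) = -7
AB[2,1] = (-1)(2) + (3)(-2) = -8
AB[2,2] = (-1)(2) + (3)(0) = -2
AB[2,3] = (-1)(-3) + (3)(2) = 9
AB[3,1] = (-2)(2) + (0)(-2) = -4
AB[3,2] = (-2)(2) + (0)(0) = -4
AB[3,3] = (-2)(-3) + (0)(2) = 6

AB = 
  [  4,   6,  -7]
  [ -8,  -2,   9]
  [ -4,  -4,   6]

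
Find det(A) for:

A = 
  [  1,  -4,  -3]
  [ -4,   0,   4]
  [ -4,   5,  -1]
120

Cofactor expansion along row 1:
det(A) = (1)·((0)(-1) - (4)(5)) - (-4)·((-4)(-1) - (4)(-4)) + (-3)·((-4)(5) - (0)(-4))
  = (1)(-20) - (-4)(20) + (-3)(-20)
  = 120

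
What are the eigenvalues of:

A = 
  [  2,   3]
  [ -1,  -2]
λ = 1, -1

tr(A) = 0, det(A) = -1
Characteristic polynomial: λ² - tr(A)λ + det(A) = λ² - 1
λ² - 1 = (λ + 1)(λ - 1)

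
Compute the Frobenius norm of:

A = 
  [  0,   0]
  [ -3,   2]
||A||_F = 3.606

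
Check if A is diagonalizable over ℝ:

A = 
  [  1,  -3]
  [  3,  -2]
No

tr(A) = -1, det(A) = 7
Characteristic polynomial: λ² - tr(A)λ + det(A) = λ² + λ + 7
λ² + λ + 7 = 0  ⇒  λ = (-1 ± √((1)² - 4·(7)))/2 = (-1 ± √(-27))/2
  = (-1 + 3i√3)/2,  (-1 - 3i√3)/2
Eigenvalues: (-1 + 3i√3)/2, (-1 - 3i√3)/2  (≈ -0.5 + 2.598i, -0.5 - 2.598i)
Has complex eigenvalues (not diagonalizable over ℝ).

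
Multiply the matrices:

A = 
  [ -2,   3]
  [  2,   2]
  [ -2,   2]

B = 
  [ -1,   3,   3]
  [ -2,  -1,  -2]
A is 3×2 and B is 2×3, so AB is 3×3. Each entry is (row of A)·(column of B):
AB[1,1] = (-2)(-1) + (3)(-2) = -4
AB[1,2] = (-2)(3) + (3)(-1) = -9
AB[1,3] = (-2)(3) + (3)(-2) = -12
AB[2,1] = (2)(-1) + (2)(-2) = -6
AB[2,2] = (2)(3) + (2)(-1) = 4
AB[2,3] = (2)(3) + (2)(-2) = 2
AB[3,1] = (-2)(-1) + (2)(-2) = -2
AB[3,2] = (-2)(3) + (2)(-1) = -8
AB[3,3] = (-2)(3) + (2)(-2) = -10

AB = 
  [ -4,  -9, -12]
  [ -6,   4,   2]
  [ -2,  -8, -10]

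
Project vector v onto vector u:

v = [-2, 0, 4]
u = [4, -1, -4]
v·u = (-2)(4) + (0)(-1) + (4)(-4) = -24
u·u = (4)² + (-1)² + (-4)² = 33
proj_u(v) = (v·u / u·u) × u = (-24/33) × u = (-8/11) × u

proj_u(v) = [-32/11, 8/11, 32/11]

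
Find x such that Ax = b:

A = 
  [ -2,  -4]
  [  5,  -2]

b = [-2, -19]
Row reduce the augmented matrix [A|b]:
R2 → R2 + (5/2)·R1
REF = 
  [ -2,  -4,  -2]
  [  0, -12, -24]

Back-substitution:
x₂ = (-24) / (-12) = 2
x₁ = (-2 - (-4)(2)) / (-2) = -3

x = [-3, 2]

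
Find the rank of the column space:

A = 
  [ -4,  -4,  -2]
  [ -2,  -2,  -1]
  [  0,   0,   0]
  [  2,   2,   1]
Row reduce:
R2 → R2 - (1/2)·R1
R4 → R4 + (1/2)·R1
REF = 
  [ -4,  -4,  -2]
  [  0,   0,   0]
  [  0,   0,   0]
  [  0,   0,   0]
Pivot columns: 1 → 1 pivot.
dim(Col(A)) = number of pivot columns = 1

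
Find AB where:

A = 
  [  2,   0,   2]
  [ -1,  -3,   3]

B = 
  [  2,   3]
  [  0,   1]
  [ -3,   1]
AB = 
  [ -2,   8]
  [-11,  -3]

A is 2×3 and B is 3×2, so AB is 2×2. Each entry is (row of A)·(column of B):
AB[1,1] = (2)(2) + (0)(0) + (2)(-3) = -2
AB[1,2] = (2)(3) + (0)(1) + (2)(1) = 8
AB[2,1] = (-1)(2) + (-3)(0) + (3)(-3) = -11
AB[2,2] = (-1)(3) + (-3)(1) + (3)(1) = -3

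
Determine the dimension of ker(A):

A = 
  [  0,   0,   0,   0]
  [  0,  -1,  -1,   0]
nullity(A) = 3

Row reduce:
Swap R1 ↔ R2
REF = 
  [  0,  -1,  -1,   0]
  [  0,   0,   0,   0]
Pivot columns: 2 → 1 pivot.
rank(A) = 1, so nullity(A) = 4 - 1 = 3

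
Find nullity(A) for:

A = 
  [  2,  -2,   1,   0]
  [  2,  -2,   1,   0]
nullity(A) = 3

Row reduce:
R2 → R2 - (1)·R1
REF = 
  [  2,  -2,   1,   0]
  [  0,   0,   0,   0]
Pivot columns: 1 → 1 pivot.
rank(A) = 1, so nullity(A) = 4 - 1 = 3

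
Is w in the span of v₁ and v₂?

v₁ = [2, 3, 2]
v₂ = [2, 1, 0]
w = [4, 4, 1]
No

Form the augmented matrix and row-reduce:
[v₁|v₂|w] = 
  [  2,   2,   4]
  [  3,   1,   4]
  [  2,   0,   1]
R2 → R2 - (3/2)·R1
R3 → R3 - (1)·R1
R3 → R3 - (1)·R2
REF = 
  [  2,   2,   4]
  [  0,  -2,  -2]
  [  0,   0,  -1]

Row 3 reads [0 0 | -1], i.e. 0 = -1, so the system is inconsistent and w ∉ span{v₁, v₂}.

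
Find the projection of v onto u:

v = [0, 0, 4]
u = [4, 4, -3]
v·u = (0)(4) + (0)(4) + (4)(-3) = -12
u·u = (4)² + (4)² + (-3)² = 41
proj_u(v) = (v·u / u·u) × u = (-12/41) × u

proj_u(v) = [-48/41, -48/41, 36/41]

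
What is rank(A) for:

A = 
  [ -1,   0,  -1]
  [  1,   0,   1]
Row reduce:
R2 → R2 + (1)·R1
REF = 
  [ -1,   0,  -1]
  [  0,   0,   0]
Pivot columns: 1 → 1 pivot.

rank(A) = 1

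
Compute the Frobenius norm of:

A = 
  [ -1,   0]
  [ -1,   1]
||A||_F = 1.732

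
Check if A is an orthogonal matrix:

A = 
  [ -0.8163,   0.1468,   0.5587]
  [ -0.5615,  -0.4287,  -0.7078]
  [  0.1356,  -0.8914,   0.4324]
Yes

AᵀA = 
  [  1,   0,   0]
  [  0,   0.9999,   0]
  [  0,   0,   1.0001]
≈ I (equal to I up to the 4-dp rounding of the entries)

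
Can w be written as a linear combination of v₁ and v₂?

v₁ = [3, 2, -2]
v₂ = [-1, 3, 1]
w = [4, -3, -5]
No

Form the augmented matrix and row-reduce:
[v₁|v₂|w] = 
  [  3,  -1,   4]
  [  2,   3,  -3]
  [ -2,   1,  -5]
R2 → R2 - (2/3)·R1
R3 → R3 + (2/3)·R1
R3 → R3 - (1/11)·R2
REF = 
  [     3,     -1,      4]
  [     0,   11/3,  -17/3]
  [     0,      0, -20/11]

Row 3 reads [0 0 | -20/11], i.e. 0 = -20/11, so the system is inconsistent and w ∉ span{v₁, v₂}.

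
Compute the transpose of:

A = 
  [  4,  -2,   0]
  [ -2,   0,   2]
Aᵀ = 
  [  4,  -2]
  [ -2,   0]
  [  0,   2]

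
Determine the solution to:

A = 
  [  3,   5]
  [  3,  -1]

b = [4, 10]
Row reduce the augmented matrix [A|b]:
R2 → R2 - (1)·R1
REF = 
  [  3,   5,   4]
  [  0,  -6,   6]

Back-substitution:
x₂ = 6 / (-6) = -1
x₁ = (4 - (5)(-1)) / 3 = 3

x = [3, -1]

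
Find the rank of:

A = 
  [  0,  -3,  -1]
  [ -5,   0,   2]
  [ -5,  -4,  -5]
Row reduce:
Swap R1 ↔ R2
R3 → R3 - (1)·R1
R3 → R3 - (4/3)·R2
REF = 
  [   -5,     0,     2]
  [    0,    -3,    -1]
  [    0,     0, -17/3]
Pivot columns: 1, 2, 3 → 3 pivots.

rank(A) = 3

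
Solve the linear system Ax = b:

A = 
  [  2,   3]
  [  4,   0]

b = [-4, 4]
Row reduce the augmented matrix [A|b]:
R2 → R2 - (2)·R1
REF = 
  [  2,   3,  -4]
  [  0,  -6,  12]

Back-substitution:
x₂ = 12 / (-6) = -2
x₁ = (-4 - (3)(-2)) / 2 = 1

x = [1, -2]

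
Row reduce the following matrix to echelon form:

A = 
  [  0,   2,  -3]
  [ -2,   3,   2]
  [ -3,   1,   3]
Row operations:
Swap R1 ↔ R2
R3 → R3 - (3/2)·R1
R3 → R3 + (7/4)·R2

Resulting echelon form:
REF = 
  [   -2,     3,     2]
  [    0,     2,    -3]
  [    0,     0, -21/4]

Rank = 3 (number of non-zero pivot rows).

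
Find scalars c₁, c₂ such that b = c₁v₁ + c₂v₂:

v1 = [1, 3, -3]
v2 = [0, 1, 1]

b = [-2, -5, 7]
c1 = -2, c2 = 1

b = -2·v1 + 1·v2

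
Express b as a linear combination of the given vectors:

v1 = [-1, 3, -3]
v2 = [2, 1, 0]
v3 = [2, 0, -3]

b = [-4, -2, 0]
c1 = 0, c2 = -2, c3 = 0

b = 0·v1 + -2·v2 + 0·v3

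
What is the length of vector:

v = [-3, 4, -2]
5.385

||v||₂ = √((-3)² + (4)² + (-2)²) = √29 = 5.385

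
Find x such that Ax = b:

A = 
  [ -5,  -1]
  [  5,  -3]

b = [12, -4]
Row reduce the augmented matrix [A|b]:
R2 → R2 + (1)·R1
REF = 
  [ -5,  -1,  12]
  [  0,  -4,   8]

Back-substitution:
x₂ = 8 / (-4) = -2
x₁ = (12 - (-1)(-2)) / (-5) = -2

x = [-2, -2]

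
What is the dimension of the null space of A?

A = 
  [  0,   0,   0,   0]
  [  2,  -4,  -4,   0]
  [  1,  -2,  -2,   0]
nullity(A) = 3

Row reduce:
Swap R1 ↔ R2
R3 → R3 - (1/2)·R1
REF = 
  [  2,  -4,  -4,   0]
  [  0,   0,   0,   0]
  [  0,   0,   0,   0]
Pivot columns: 1 → 1 pivot.
rank(A) = 1, so nullity(A) = 4 - 1 = 3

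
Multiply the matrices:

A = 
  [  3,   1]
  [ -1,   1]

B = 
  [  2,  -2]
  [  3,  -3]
AB = 
  [  9,  -9]
  [  1,  -1]

A is 2×2 and B is 2×2, so AB is 2×2. Each entry is (row of A)·(column of B):
AB[1,1] = (3)(2) + (1)(3) = 9
AB[1,2] = (3)(-2) + (1)(-3) = -9
AB[2,1] = (-1)(2) + (1)(3) = 1
AB[2,2] = (-1)(-2) + (1)(-3) = -1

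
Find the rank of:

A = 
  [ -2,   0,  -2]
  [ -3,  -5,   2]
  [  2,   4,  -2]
rank(A) = 2

Row reduce:
R2 → R2 - (3/2)·R1
R3 → R3 + (1)·R1
R3 → R3 + (4/5)·R2
REF = 
  [ -2,   0,  -2]
  [  0,  -5,   5]
  [  0,   0,   0]
Pivot columns: 1, 2 → 2 pivots.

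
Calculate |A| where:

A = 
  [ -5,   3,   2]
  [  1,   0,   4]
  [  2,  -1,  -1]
5

Cofactor expansion along row 1:
det(A) = (-5)·((0)(-1) - (4)(-1)) - (3)·((1)(-1) - (4)(2)) + (2)·((1)(-1) - (0)(2))
  = (-5)(4) - (3)(-9) + (2)(-1)
  = 5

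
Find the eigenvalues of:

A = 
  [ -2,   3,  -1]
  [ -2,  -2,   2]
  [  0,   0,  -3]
λ = -3, -2 + i√6, -2 - i√6  (≈ -3, -2 + 2.449i, -2 - 2.449i)

Characteristic polynomial: det(λI - A) = λ³ + 7λ² + 22λ + 30
Testing integer divisors of the constant term: p(-3) = 0, so (λ + 3) is a factor:
p(λ) = (λ + 3)(λ² + 4λ + 10)
λ² + 4λ + 10 = 0  ⇒  λ = (-4 ± √((4)² - 4·(10)))/2 = (-4 ± √(-24))/2
  = -2 + i√6,  -2 - i√6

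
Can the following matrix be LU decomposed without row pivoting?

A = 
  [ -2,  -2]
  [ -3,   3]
Yes.
A[1,1] = -2 ≠ 0, so Gaussian elimination proceeds without a row swap: multiplier ℓ₂₁ = (-3)/(-2) = 3/2, and U[2,2] = 3 - (3/2)(-2) = 6.
L = 
  [  1,   0]
  [3/2,   1]
U = 
  [ -2,  -2]
  [  0,   6]
Check row 2 of LU: [(3/2)(-2), (3/2)(-2) + 6] = [-3, 3] = row 2 of A ✓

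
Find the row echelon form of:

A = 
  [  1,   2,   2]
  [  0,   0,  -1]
Row operations:
No row operations needed (already in echelon form).

Resulting echelon form:
REF = 
  [  1,   2,   2]
  [  0,   0,  -1]

Rank = 2 (number of non-zero pivot rows).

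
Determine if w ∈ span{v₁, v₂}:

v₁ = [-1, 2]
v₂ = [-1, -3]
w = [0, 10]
Yes

Form the augmented matrix and row-reduce:
[v₁|v₂|w] = 
  [ -1,  -1,   0]
  [  2,  -3,  10]
R2 → R2 + (2)·R1
REF = 
  [ -1,  -1,   0]
  [  0,  -5,  10]

No row of the form [0 0 | nonzero], so the system is consistent. Back-substitution gives c₁ = 2, c₂ = -2: w = (2)·v₁ + (-2)·v₂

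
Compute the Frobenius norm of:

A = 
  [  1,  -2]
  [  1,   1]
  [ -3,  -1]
||A||_F = 4.123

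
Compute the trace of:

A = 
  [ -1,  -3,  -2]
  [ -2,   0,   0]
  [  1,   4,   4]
3

tr(A) = -1 + 0 + 4 = 3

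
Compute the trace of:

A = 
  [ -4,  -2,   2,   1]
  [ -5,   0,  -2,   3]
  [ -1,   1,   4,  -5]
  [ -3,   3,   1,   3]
3

tr(A) = -4 + 0 + 4 + 3 = 3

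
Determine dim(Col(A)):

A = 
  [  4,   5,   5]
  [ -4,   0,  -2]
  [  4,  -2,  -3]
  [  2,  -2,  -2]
Row reduce:
R2 → R2 + (1)·R1
R3 → R3 - (1)·R1
R4 → R4 - (1/2)·R1
R3 → R3 + (7/5)·R2
R4 → R4 + (9/10)·R2
R4 → R4 - (9/19)·R3
REF = 
  [    4,     5,     5]
  [    0,     5,     3]
  [    0,     0, -19/5]
  [    0,     0,     0]
Pivot columns: 1, 2, 3 → 3 pivots.
dim(Col(A)) = number of pivot columns = 3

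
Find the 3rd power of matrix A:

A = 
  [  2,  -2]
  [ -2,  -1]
A^3 = 
  [ 20, -14]
  [-14,  -1]

A² = A·A:
A²[1,1] = (2)(2) + (-2)(-2) = 8
A²[1,2] = (2)(-2) + (-2)(-1) = -2
A²[2,1] = (-2)(2) + (-1)(-2) = -2
A²[2,2] = (-2)(-2) + (-1)(-1) = 5
A² = 
  [  8,  -2]
  [ -2,   5]

A^3 = A^2·A:
A^3[1,1] = (8)(2) + (-2)(-2) = 20
A^3[1,2] = (8)(-2) + (-2)(-1) = -14
A^3[2,1] = (-2)(2) + (5)(-2) = -14
A^3[2,2] = (-2)(-2) + (5)(-1) = -1
A^3 = 
  [ 20, -14]
  [-14,  -1]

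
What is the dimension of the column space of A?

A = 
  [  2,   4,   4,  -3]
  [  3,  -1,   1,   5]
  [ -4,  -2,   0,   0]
dim(Col(A)) = 3

Row reduce:
R2 → R2 - (3/2)·R1
R3 → R3 + (2)·R1
R3 → R3 + (6/7)·R2
REF = 
  [   2,    4,    4,   -3]
  [   0,   -7,   -5, 19/2]
  [   0,    0, 26/7, 15/7]
Pivot columns: 1, 2, 3 → 3 pivots.
dim(Col(A)) = number of pivot columns = 3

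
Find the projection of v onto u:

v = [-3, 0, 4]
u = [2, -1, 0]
proj_u(v) = [-12/5, 6/5, 0]

v·u = (-3)(2) + (0)(-1) + (4)(0) = -6
u·u = (2)² + (-1)² + (0)² = 5
proj_u(v) = (v·u / u·u) × u = (-6/5) × u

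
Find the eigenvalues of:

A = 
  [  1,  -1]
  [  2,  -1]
tr(A) = 0, det(A) = 1
Characteristic polynomial: λ² - tr(A)λ + det(A) = λ² + 1
λ² + 1 = 0  ⇒  λ = (0 ± √((0)² - 4·(1)))/2 = (0 ± √(-4))/2
  = i,  -i

λ = i, -i  (≈ 0 + 1i, 0 - 1i)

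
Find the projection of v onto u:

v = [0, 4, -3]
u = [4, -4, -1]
v·u = (0)(4) + (4)(-4) + (-3)(-1) = -13
u·u = (4)² + (-4)² + (-1)² = 33
proj_u(v) = (v·u / u·u) × u = (-13/33) × u

proj_u(v) = [-52/33, 52/33, 13/33]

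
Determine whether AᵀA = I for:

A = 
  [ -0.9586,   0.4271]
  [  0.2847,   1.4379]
No

AᵀA = 
  [  1,   0]
  [  0,   2.2500]
≠ I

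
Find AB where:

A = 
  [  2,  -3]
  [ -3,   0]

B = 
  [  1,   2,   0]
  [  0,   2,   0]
AB = 
  [  2,  -2,   0]
  [ -3,  -6,   0]

A is 2×2 and B is 2×3, so AB is 2×3. Each entry is (row of A)·(column of B):
AB[1,1] = (2)(1) + (-3)(0) = 2
AB[1,2] = (2)(2) + (-3)(2) = -2
AB[1,3] = (2)(0) + (-3)(0) = 0
AB[2,1] = (-3)(1) + (0)(0) = -3
AB[2,2] = (-3)(2) + (0)(2) = -6
AB[2,3] = (-3)(0) + (0)(0) = 0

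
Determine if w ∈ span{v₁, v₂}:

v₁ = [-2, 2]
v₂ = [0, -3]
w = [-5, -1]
Yes

Form the augmented matrix and row-reduce:
[v₁|v₂|w] = 
  [ -2,   0,  -5]
  [  2,  -3,  -1]
R2 → R2 + (1)·R1
REF = 
  [ -2,   0,  -5]
  [  0,  -3,  -6]

No row of the form [0 0 | nonzero], so the system is consistent. Back-substitution gives c₁ = 5/2, c₂ = 2: w = (5/2)·v₁ + (2)·v₂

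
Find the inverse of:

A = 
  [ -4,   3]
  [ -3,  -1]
det(A) = (-4)(-1) - (3)(-3) = 13
For a 2×2 matrix, A⁻¹ = (1/det(A)) · [[d, -b], [-c, a]]
    = (1/13) · [[-1, -3], [3, -4]]

A⁻¹ = 
  [-1/13, -3/13]
  [ 3/13, -4/13]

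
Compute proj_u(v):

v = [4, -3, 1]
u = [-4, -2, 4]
proj_u(v) = [2/3, 1/3, -2/3]

v·u = (4)(-4) + (-3)(-2) + (1)(4) = -6
u·u = (-4)² + (-2)² + (4)² = 36
proj_u(v) = (v·u / u·u) × u = (-6/36) × u = (-1/6) × u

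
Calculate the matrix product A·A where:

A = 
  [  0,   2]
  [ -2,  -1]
A² = A·A:
A²[1,1] = (0)(0) + (2)(-2) = -4
A²[1,2] = (0)(2) + (2)(-1) = -2
A²[2,1] = (-2)(0) + (-1)(-2) = 2
A²[2,2] = (-2)(2) + (-1)(-1) = -3
A² = 
  [ -4,  -2]
  [  2,  -3]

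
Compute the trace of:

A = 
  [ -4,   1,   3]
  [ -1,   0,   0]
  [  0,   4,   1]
-3

tr(A) = -4 + 0 + 1 = -3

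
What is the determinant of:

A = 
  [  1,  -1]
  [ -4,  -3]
For a 2×2 matrix, det = ad - bc = (1)(-3) - (-1)(-4) = -7

det(A) = -7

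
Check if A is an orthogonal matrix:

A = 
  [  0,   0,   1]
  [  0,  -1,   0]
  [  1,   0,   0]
Yes

AᵀA = 
  [  1,   0,   0]
  [  0,   1,   0]
  [  0,   0,   1]
= I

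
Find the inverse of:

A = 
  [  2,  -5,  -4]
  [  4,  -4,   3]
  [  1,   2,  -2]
det(A) = (2)·((-4)(-2) - (3)(2)) - (-5)·((4)(-2) - (3)(1)) + (-4)·((4)(2) - (-4)(1))
  = (2)(2) - (-5)(-11) + (-4)(12)
  = -99
det(A) = -99 ≠ 0, so A is invertible.

Cofactors Cᵢⱼ = (-1)ⁱ⁺ʲ·Mᵢⱼ:
C = 
  [  2,  11,  12]
  [-18,   0,  -9]
  [-31, -22,  12]

adj(A) = Cᵀ:
adj(A) = 
  [  2, -18, -31]
  [ 11,   0, -22]
  [ 12,  -9,  12]

A⁻¹ = (-1/99) · adj(A):
A⁻¹ = 
  [-2/99,  2/11, 31/99]
  [ -1/9,     0,   2/9]
  [-4/33,  1/11, -4/33]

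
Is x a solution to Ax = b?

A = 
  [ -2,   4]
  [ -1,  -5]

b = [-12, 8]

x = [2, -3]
No

Ax = [-16, 13] ≠ b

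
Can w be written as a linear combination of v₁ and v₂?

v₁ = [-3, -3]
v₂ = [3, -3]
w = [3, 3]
Yes

Form the augmented matrix and row-reduce:
[v₁|v₂|w] = 
  [ -3,   3,   3]
  [ -3,  -3,   3]
R2 → R2 - (1)·R1
REF = 
  [ -3,   3,   3]
  [  0,  -6,   0]

No row of the form [0 0 | nonzero], so the system is consistent. Back-substitution gives c₁ = -1, c₂ = 0: w = (-1)·v₁ + (0)·v₂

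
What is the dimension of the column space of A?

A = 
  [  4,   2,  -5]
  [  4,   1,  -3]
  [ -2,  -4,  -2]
Row reduce:
R2 → R2 - (1)·R1
R3 → R3 + (1/2)·R1
R3 → R3 - (3)·R2
REF = 
  [    4,     2,    -5]
  [    0,    -1,     2]
  [    0,     0, -21/2]
Pivot columns: 1, 2, 3 → 3 pivots.
dim(Col(A)) = number of pivot columns = 3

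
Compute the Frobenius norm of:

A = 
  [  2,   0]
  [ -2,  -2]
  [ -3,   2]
||A||_F = 5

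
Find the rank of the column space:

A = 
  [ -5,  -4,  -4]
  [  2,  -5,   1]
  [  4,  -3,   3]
dim(Col(A)) = 3

Row reduce:
R2 → R2 + (2/5)·R1
R3 → R3 + (4/5)·R1
R3 → R3 - (31/33)·R2
REF = 
  [   -5,    -4,    -4]
  [    0, -33/5,  -3/5]
  [    0,     0,  4/11]
Pivot columns: 1, 2, 3 → 3 pivots.
dim(Col(A)) = number of pivot columns = 3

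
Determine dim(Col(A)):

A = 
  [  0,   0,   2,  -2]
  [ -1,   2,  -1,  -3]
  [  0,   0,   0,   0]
Row reduce:
Swap R1 ↔ R2
REF = 
  [ -1,   2,  -1,  -3]
  [  0,   0,   2,  -2]
  [  0,   0,   0,   0]
Pivot columns: 1, 3 → 2 pivots.
dim(Col(A)) = number of pivot columns = 2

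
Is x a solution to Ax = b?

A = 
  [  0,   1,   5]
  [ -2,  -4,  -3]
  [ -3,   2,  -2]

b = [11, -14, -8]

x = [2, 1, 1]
No

Ax = [6, -11, -6] ≠ b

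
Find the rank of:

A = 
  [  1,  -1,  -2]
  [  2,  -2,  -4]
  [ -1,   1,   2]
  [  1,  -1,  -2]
rank(A) = 1

Row reduce:
R2 → R2 - (2)·R1
R3 → R3 + (1)·R1
R4 → R4 - (1)·R1
REF = 
  [  1,  -1,  -2]
  [  0,   0,   0]
  [  0,   0,   0]
  [  0,   0,   0]
Pivot columns: 1 → 1 pivot.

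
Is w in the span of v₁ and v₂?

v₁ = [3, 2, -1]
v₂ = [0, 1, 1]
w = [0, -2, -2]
Yes

Form the augmented matrix and row-reduce:
[v₁|v₂|w] = 
  [  3,   0,   0]
  [  2,   1,  -2]
  [ -1,   1,  -2]
R2 → R2 - (2/3)·R1
R3 → R3 + (1/3)·R1
R3 → R3 - (1)·R2
REF = 
  [  3,   0,   0]
  [  0,   1,  -2]
  [  0,   0,   0]

No row of the form [0 0 | nonzero], so the system is consistent. Back-substitution gives c₁ = 0, c₂ = -2: w = (0)·v₁ + (-2)·v₂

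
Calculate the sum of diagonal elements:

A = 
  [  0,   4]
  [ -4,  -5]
-5

tr(A) = 0 + -5 = -5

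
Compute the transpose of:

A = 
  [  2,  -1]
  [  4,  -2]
Aᵀ = 
  [  2,   4]
  [ -1,  -2]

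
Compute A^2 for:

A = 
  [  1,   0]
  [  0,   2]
A² = A·A:
A²[1,1] = (1)(1) + (0)(0) = 1
A²[1,2] = (1)(0) + (0)(2) = 0
A²[2,1] = (0)(1) + (2)(0) = 0
A²[2,2] = (0)(0) + (2)(2) = 4
A² = 
  [  1,   0]
  [  0,   4]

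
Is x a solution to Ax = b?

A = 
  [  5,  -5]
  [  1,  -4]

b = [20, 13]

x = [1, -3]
Yes

Ax = [20, 13] = b ✓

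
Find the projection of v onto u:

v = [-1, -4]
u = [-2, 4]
proj_u(v) = [7/5, -14/5]

v·u = (-1)(-2) + (-4)(4) = -14
u·u = (-2)² + (4)² = 20
proj_u(v) = (v·u / u·u) × u = (-14/20) × u = (-7/10) × u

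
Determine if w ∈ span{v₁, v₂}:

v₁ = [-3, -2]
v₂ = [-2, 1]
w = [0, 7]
Yes

Form the augmented matrix and row-reduce:
[v₁|v₂|w] = 
  [ -3,  -2,   0]
  [ -2,   1,   7]
R2 → R2 - (2/3)·R1
REF = 
  [ -3,  -2,   0]
  [  0, 7/3,   7]

No row of the form [0 0 | nonzero], so the system is consistent. Back-substitution gives c₁ = -2, c₂ = 3: w = (-2)·v₁ + (3)·v₂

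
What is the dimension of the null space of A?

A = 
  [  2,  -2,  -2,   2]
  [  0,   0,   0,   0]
nullity(A) = 3

Row reduce:
(no row operations needed)
REF = 
  [  2,  -2,  -2,   2]
  [  0,   0,   0,   0]
Pivot columns: 1 → 1 pivot.
rank(A) = 1, so nullity(A) = 4 - 1 = 3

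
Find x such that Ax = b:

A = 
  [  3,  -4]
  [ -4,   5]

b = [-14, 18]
Row reduce the augmented matrix [A|b]:
R2 → R2 + (4/3)·R1
REF = 
  [   3,   -4,  -14]
  [   0, -1/3, -2/3]

Back-substitution:
x₂ = (-2/3) / (-1/3) = 2
x₁ = (-14 - (-4)(2)) / 3 = -2

x = [-2, 2]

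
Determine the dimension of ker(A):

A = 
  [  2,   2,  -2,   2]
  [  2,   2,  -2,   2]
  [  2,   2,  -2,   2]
nullity(A) = 3

Row reduce:
R2 → R2 - (1)·R1
R3 → R3 - (1)·R1
REF = 
  [  2,   2,  -2,   2]
  [  0,   0,   0,   0]
  [  0,   0,   0,   0]
Pivot columns: 1 → 1 pivot.
rank(A) = 1, so nullity(A) = 4 - 1 = 3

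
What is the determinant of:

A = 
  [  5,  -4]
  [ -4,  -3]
-31

For a 2×2 matrix, det = ad - bc = (5)(-3) - (-4)(-4) = -31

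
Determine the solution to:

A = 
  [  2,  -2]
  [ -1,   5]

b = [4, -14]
Row reduce the augmented matrix [A|b]:
R2 → R2 + (1/2)·R1
REF = 
  [  2,  -2,   4]
  [  0,   4, -12]

Back-substitution:
x₂ = (-12) / 4 = -3
x₁ = (4 - (-2)(-3)) / 2 = -1

x = [-1, -3]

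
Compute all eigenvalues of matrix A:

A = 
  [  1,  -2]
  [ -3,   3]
λ = 2 + √7, 2 - √7  (≈ 4.646, -0.6458)

tr(A) = 4, det(A) = -3
Characteristic polynomial: λ² - tr(A)λ + det(A) = λ² - 4λ - 3
λ² - 4λ - 3 = 0  ⇒  λ = (4 ± √((-4)² - 4·(-3)))/2 = (4 ± √(28))/2
  = 2 + √7,  2 - √7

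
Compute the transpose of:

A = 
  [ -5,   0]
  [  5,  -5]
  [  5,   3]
Aᵀ = 
  [ -5,   5,   5]
  [  0,  -5,   3]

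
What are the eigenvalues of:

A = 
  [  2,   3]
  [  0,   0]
tr(A) = 2, det(A) = 0
Characteristic polynomial: λ² - tr(A)λ + det(A) = λ² - 2λ
λ² - 2λ = λ(λ - 2)

λ = 2, 0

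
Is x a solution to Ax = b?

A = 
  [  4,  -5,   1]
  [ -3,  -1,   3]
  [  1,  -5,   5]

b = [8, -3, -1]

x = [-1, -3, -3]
Yes

Ax = [8, -3, -1] = b ✓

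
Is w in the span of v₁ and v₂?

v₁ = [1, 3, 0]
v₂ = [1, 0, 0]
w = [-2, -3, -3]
No

Form the augmented matrix and row-reduce:
[v₁|v₂|w] = 
  [  1,   1,  -2]
  [  3,   0,  -3]
  [  0,   0,  -3]
R2 → R2 - (3)·R1
REF = 
  [  1,   1,  -2]
  [  0,  -3,   3]
  [  0,   0,  -3]

Row 3 reads [0 0 | -3], i.e. 0 = -3, so the system is inconsistent and w ∉ span{v₁, v₂}.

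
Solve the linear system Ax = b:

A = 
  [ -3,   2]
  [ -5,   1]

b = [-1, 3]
Row reduce the augmented matrix [A|b]:
R2 → R2 - (5/3)·R1
REF = 
  [  -3,    2,   -1]
  [   0, -7/3, 14/3]

Back-substitution:
x₂ = (14/3) / (-7/3) = -2
x₁ = (-1 - (2)(-2)) / (-3) = -1

x = [-1, -2]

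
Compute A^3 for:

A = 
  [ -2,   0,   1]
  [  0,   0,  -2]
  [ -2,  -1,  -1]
A^3 = 
  [  2,   3,   7]
  [-12,  -2,  -2]
  [-14,  -1,   3]

A² = A·A:
A²[1,1] = (-2)(-2) + (0)(0) + (1)(-2) = 2
A²[1,2] = (-2)(0) + (0)(0) + (1)(-1) = -1
A²[1,3] = (-2)(1) + (0)(-2) + (1)(-1) = -3
A²[2,1] = (0)(-2) + (0)(0) + (-2)(-2) = 4
A²[2,2] = (0)(0) + (0)(0) + (-2)(-1) = 2
A²[2,3] = (0)(1) + (0)(-2) + (-2)(-1) = 2
A²[3,1] = (-2)(-2) + (-1)(0) + (-1)(-2) = 6
A²[3,2] = (-2)(0) + (-1)(0) + (-1)(-1) = 1
A²[3,3] = (-2)(1) + (-1)(-2) + (-1)(-1) = 1
A² = 
  [  2,  -1,  -3]
  [  4,   2,   2]
  [  6,   1,   1]

A^3 = A^2·A:
A^3[1,1] = (2)(-2) + (-1)(0) + (-3)(-2) = 2
A^3[1,2] = (2)(0) + (-1)(0) + (-3)(-1) = 3
A^3[1,3] = (2)(1) + (-1)(-2) + (-3)(-1) = 7
A^3[2,1] = (4)(-2) + (2)(0) + (2)(-2) = -12
A^3[2,2] = (4)(0) + (2)(0) + (2)(-1) = -2
A^3[2,3] = (4)(1) + (2)(-2) + (2)(-1) = -2
A^3[3,1] = (6)(-2) + (1)(0) + (1)(-2) = -14
A^3[3,2] = (6)(0) + (1)(0) + (1)(-1) = -1
A^3[3,3] = (6)(1) + (1)(-2) + (1)(-1) = 3
A^3 = 
  [  2,   3,   7]
  [-12,  -2,  -2]
  [-14,  -1,   3]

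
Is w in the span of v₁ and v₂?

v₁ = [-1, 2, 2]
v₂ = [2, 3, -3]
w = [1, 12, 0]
Yes

Form the augmented matrix and row-reduce:
[v₁|v₂|w] = 
  [ -1,   2,   1]
  [  2,   3,  12]
  [  2,  -3,   0]
R2 → R2 + (2)·R1
R3 → R3 + (2)·R1
R3 → R3 - (1/7)·R2
REF = 
  [ -1,   2,   1]
  [  0,   7,  14]
  [  0,   0,   0]

No row of the form [0 0 | nonzero], so the system is consistent. Back-substitution gives c₁ = 3, c₂ = 2: w = (3)·v₁ + (2)·v₂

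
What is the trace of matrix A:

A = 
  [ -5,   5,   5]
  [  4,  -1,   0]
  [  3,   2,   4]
-2

tr(A) = -5 + -1 + 4 = -2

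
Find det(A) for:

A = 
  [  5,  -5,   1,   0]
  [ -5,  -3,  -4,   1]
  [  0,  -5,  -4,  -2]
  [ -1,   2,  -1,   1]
219

Cofactor expansion along row 1: det(A) = a₁₁M₁₁ - a₁₂M₁₂ + a₁₃M₁₃ - a₁₄M₁₄

M₁₁ = det[[-3, -4, 1]; [-5, -4, -2]; [2, -1, 1]]
  = (-3)·((-4)(1) - (-2)(-1)) - (-4)·((-5)(1) - (-2)(2)) + (1)·((-5)(-1) - (-4)(2))
  = (-3)(-6) - (-4)(-1) + (1)(13)
  = 27
M₁₂ = det[[-5, -4, 1]; [0, -4, -2]; [-1, -1, 1]]
  = (-5)·((-4)(1) - (-2)(-1)) - (-4)·((0)(1) - (-2)(-1)) + (1)·((0)(-1) - (-4)(-1))
  = (-5)(-6) - (-4)(-2) + (1)(-4)
  = 18
M₁₃ = det[[-5, -3, 1]; [0, -5, -2]; [-1, 2, 1]]
  = (-5)·((-5)(1) - (-2)(2)) - (-3)·((0)(1) - (-2)(-1)) + (1)·((0)(2) - (-5)(-1))
  = (-5)(-1) - (-3)(-2) + (1)(-5)
  = -6
M₁₄ = det[[-5, -3, -4]; [0, -5, -4]; [-1, 2, -1]]
  = (-5)·((-5)(-1) - (-4)(2)) - (-3)·((0)(-1) - (-4)(-1)) + (-4)·((0)(2) - (-5)(-1))
  = (-5)(13) - (-3)(-4) + (-4)(-5)
  = -57

det(A) = (5)(27) - (-5)(18) + (1)(-6) - (0)(-57) = 219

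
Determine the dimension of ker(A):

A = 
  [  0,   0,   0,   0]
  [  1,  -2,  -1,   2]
nullity(A) = 3

Row reduce:
Swap R1 ↔ R2
REF = 
  [  1,  -2,  -1,   2]
  [  0,   0,   0,   0]
Pivot columns: 1 → 1 pivot.
rank(A) = 1, so nullity(A) = 4 - 1 = 3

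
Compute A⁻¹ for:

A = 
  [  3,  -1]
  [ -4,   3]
det(A) = (3)(3) - (-1)(-4) = 5
For a 2×2 matrix, A⁻¹ = (1/det(A)) · [[d, -b], [-c, a]]
    = (1/5) · [[3, 1], [4, 3]]

A⁻¹ = 
  [3/5, 1/5]
  [4/5, 3/5]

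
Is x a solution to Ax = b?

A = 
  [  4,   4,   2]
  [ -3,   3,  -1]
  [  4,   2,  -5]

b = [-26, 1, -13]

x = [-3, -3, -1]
Yes

Ax = [-26, 1, -13] = b ✓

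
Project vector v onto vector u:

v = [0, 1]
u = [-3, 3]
v·u = (0)(-3) + (1)(3) = 3
u·u = (-3)² + (3)² = 18
proj_u(v) = (v·u / u·u) × u = (3/18) × u = (1/6) × u

proj_u(v) = [-1/2, 1/2]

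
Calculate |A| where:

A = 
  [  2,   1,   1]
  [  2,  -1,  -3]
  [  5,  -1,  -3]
Cofactor expansion along row 1:
det(A) = (2)·((-1)(-3) - (-3)(-1)) - (1)·((2)(-3) - (-3)(5)) + (1)·((2)(-1) - (-1)(5))
  = (2)(0) - (1)(9) + (1)(3)
  = -6

det(A) = -6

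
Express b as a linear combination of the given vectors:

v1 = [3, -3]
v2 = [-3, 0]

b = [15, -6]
c1 = 2, c2 = -3

b = 2·v1 + -3·v2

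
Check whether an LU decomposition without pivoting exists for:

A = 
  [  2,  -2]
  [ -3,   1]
Yes.
A[1,1] = 2 ≠ 0, so Gaussian elimination proceeds without a row swap: multiplier ℓ₂₁ = (-3)/(2) = -3/2, and U[2,2] = 1 - (-3/2)(-2) = -2.
L = 
  [   1,    0]
  [-3/2,    1]
U = 
  [  2,  -2]
  [  0,  -2]
Check row 2 of LU: [(-3/2)(2), (-3/2)(-2) + (-2)] = [-3, 1] = row 2 of A ✓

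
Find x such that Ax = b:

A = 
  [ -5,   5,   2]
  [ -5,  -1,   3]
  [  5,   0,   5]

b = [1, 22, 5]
Row reduce the augmented matrix [A|b]:
R2 → R2 - (1)·R1
R3 → R3 + (1)·R1
R3 → R3 + (5/6)·R2
REF = 
  [  -5,    5,    2,    1]
  [   0,   -6,    1,   21]
  [   0,    0, 47/6, 47/2]

Back-substitution:
x₃ = (47/2) / (47/6) = 3
x₂ = (21 - (1)(3)) / (-6) = -3
x₁ = (1 - (5)(-3) - (2)(3)) / (-5) = -2

x = [-2, -3, 3]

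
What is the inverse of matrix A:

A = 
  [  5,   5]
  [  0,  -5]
det(A) = (5)(-5) - (5)(0) = -25
For a 2×2 matrix, A⁻¹ = (1/det(A)) · [[d, -b], [-c, a]]
    = (-1/25) · [[-5, -5], [0, 5]]

A⁻¹ = 
  [ 1/5,  1/5]
  [   0, -1/5]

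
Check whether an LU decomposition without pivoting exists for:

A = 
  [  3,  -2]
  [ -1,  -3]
Yes.
A[1,1] = 3 ≠ 0, so Gaussian elimination proceeds without a row swap: multiplier ℓ₂₁ = (-1)/(3) = -1/3, and U[2,2] = -3 - (-1/3)(-2) = -11/3.
L = 
  [   1,    0]
  [-1/3,    1]
U = 
  [    3,    -2]
  [    0, -11/3]
Check row 2 of LU: [(-1/3)(3), (-1/3)(-2) + (-11/3)] = [-1, -3] = row 2 of A ✓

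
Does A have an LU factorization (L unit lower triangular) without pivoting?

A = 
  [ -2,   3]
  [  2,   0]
Yes.
A[1,1] = -2 ≠ 0, so Gaussian elimination proceeds without a row swap: multiplier ℓ₂₁ = (2)/(-2) = -1, and U[2,2] = 0 - (-1)(3) = 3.
L = 
  [  1,   0]
  [ -1,   1]
U = 
  [ -2,   3]
  [  0,   3]
Check row 2 of LU: [(-1)(-2), (-1)(3) + 3] = [2, 0] = row 2 of A ✓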